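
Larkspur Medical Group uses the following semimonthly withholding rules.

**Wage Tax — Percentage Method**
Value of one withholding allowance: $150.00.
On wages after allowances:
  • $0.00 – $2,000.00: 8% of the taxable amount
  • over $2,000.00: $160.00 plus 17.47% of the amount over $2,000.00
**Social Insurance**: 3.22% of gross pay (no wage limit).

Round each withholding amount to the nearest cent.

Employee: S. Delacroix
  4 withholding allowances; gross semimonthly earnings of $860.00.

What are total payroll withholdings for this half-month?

Wage Tax: taxable = $860.00 − 4×$150.00 = $260.00
  8% × $260.00 = $20.80
Social Insurance: 3.22% × $860.00 = $27.69
Total: $20.80 + $27.69 = $48.49

$48.49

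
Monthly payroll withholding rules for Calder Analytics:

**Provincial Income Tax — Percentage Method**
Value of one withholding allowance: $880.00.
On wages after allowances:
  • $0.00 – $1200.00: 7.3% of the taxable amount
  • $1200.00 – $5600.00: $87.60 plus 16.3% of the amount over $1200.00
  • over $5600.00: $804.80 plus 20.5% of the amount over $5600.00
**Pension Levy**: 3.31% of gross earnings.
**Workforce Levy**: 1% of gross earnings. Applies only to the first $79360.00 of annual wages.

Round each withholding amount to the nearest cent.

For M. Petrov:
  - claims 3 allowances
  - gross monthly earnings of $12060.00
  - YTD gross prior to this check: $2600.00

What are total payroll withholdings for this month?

$2107.69

Provincial Income Tax: taxable = $12060.00 − 3×$880.00 = $9420.00
  $804.80 + 20.5% × ($9420.00 − $5600.00) = $804.80 + 20.5% × $3820.00 = $1587.90
Pension Levy: 3.31% × $12060.00 = $399.19
Workforce Levy: 1% × $12060.00 = $120.60
Total: $1587.90 + $399.19 + $120.60 = $2107.69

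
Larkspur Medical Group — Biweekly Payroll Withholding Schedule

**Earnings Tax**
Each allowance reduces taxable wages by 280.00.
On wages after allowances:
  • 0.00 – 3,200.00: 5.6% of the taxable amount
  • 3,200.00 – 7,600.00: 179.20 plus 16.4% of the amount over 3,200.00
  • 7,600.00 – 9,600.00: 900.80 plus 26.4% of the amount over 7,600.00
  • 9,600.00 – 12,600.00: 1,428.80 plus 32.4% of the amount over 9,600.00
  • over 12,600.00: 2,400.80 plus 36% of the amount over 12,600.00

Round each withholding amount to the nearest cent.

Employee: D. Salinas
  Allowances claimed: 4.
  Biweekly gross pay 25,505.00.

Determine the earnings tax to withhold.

Earnings Tax: taxable = 25,505.00 − 4×280.00 = 24,385.00
  2,400.80 + 36% × (24,385.00 − 12,600.00) = 2,400.80 + 36% × 11,785.00 = 6,643.40

6,643.40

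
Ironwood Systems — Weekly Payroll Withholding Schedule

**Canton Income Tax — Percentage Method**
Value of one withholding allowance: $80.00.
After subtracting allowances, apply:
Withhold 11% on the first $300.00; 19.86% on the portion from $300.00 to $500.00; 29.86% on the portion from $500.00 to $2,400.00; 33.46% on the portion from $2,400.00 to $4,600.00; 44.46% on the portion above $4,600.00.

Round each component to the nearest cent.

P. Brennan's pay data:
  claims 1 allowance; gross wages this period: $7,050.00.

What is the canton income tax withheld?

$2,429.88

Canton Income Tax: taxable = $7,050.00 − 1×$80.00 = $6,970.00
  $1,376.18 + 44.46% × ($6,970.00 − $4,600.00) = $1,376.18 + 44.46% × $2,370.00 = $2,429.88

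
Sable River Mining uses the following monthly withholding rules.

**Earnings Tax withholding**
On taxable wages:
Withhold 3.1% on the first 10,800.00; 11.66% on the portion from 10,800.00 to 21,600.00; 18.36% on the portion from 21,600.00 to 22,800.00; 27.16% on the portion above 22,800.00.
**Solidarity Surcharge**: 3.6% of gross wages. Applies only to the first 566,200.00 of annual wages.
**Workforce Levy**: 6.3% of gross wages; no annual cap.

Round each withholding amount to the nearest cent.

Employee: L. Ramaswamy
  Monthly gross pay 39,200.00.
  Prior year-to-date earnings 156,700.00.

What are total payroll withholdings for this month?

10,149.44

Earnings Tax: taxable = 39,200.00
  1,814.40 + 27.16% × (39,200.00 − 22,800.00) = 1,814.40 + 27.16% × 16,400.00 = 6,268.64
Solidarity Surcharge: 3.6% × 39,200.00 = 1,411.20
Workforce Levy: 6.3% × 39,200.00 = 2,469.60
Total: 6,268.64 + 1,411.20 + 2,469.60 = 10,149.44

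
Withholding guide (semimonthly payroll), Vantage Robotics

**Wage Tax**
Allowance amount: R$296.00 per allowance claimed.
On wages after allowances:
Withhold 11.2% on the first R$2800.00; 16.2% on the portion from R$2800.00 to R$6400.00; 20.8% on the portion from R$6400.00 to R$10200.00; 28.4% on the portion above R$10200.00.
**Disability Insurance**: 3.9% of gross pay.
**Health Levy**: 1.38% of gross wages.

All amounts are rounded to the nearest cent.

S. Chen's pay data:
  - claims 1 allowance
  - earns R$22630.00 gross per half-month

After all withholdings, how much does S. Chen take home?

R$16301.88

Wage Tax: taxable = R$22630.00 − 1×R$296.00 = R$22334.00
  R$1687.20 + 28.4% × (R$22334.00 − R$10200.00) = R$1687.20 + 28.4% × R$12134.00 = R$5133.26
Disability Insurance: 3.9% × R$22630.00 = R$882.57
Health Levy: 1.38% × R$22630.00 = R$312.29
Total withheld: R$5133.26 + R$882.57 + R$312.29 = R$6328.12
Net pay: R$22630.00 − R$6328.12 = R$16301.88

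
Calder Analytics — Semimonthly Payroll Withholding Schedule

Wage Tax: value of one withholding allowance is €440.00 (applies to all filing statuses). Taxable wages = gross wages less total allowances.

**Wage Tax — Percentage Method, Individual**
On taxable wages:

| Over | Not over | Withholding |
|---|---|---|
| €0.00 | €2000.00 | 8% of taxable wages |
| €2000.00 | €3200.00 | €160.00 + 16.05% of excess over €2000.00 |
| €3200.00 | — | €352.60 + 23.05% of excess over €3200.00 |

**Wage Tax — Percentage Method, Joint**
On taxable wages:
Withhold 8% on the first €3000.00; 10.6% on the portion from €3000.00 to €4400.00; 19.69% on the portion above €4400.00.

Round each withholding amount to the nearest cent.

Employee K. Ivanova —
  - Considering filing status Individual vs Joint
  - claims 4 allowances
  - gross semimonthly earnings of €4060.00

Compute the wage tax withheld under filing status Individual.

€208.15

Wage Tax (Individual): taxable = €4060.00 − 4×€440.00 = €2300.00
  €160.00 + 16.05% × (€2300.00 − €2000.00) = €160.00 + 16.05% × €300.00 = €208.15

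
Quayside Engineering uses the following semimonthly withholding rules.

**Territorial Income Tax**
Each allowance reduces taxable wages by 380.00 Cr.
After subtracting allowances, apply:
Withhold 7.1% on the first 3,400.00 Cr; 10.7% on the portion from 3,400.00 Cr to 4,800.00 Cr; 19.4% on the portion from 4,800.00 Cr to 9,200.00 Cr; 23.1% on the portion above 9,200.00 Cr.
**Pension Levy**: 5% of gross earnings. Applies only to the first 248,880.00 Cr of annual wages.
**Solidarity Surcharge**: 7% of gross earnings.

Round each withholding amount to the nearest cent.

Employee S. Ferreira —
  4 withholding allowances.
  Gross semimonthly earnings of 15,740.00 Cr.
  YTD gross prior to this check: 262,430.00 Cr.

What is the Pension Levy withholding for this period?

Pension Levy: YTD 262,430.00 Cr ≥ cap 248,880.00 Cr → 0.00 Cr

0.00 Cr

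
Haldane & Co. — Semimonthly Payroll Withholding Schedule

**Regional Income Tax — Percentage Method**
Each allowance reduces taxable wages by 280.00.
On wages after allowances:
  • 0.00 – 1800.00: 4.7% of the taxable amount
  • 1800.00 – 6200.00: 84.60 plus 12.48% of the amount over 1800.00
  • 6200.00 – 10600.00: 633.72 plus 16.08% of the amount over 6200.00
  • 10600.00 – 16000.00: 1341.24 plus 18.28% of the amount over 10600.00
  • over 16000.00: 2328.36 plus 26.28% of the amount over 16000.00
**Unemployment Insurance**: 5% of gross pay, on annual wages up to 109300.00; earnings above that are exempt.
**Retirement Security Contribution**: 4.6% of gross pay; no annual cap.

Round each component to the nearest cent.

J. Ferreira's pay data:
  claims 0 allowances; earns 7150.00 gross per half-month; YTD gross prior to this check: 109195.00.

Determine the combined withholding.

1120.63

Regional Income Tax: taxable = 7150.00
  633.72 + 16.08% × (7150.00 − 6200.00) = 633.72 + 16.08% × 950.00 = 786.48
Unemployment Insurance: cap 109300.00 − YTD 109195.00 = 105.00 subject; 5% × 105.00 = 5.25
Retirement Security Contribution: 4.6% × 7150.00 = 328.90
Total: 786.48 + 5.25 + 328.90 = 1120.63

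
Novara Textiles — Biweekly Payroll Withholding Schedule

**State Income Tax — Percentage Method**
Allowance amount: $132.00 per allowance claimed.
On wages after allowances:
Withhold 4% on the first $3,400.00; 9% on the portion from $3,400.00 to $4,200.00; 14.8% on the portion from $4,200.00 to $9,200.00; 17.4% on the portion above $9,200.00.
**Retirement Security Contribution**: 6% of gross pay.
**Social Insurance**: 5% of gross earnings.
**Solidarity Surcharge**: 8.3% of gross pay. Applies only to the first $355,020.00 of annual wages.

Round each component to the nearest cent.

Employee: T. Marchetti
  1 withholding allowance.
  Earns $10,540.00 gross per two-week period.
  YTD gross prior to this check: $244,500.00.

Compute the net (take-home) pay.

State Income Tax: taxable = $10,540.00 − 1×$132.00 = $10,408.00
  $948.00 + 17.4% × ($10,408.00 − $9,200.00) = $948.00 + 17.4% × $1,208.00 = $1,158.19
Retirement Security Contribution: 6% × $10,540.00 = $632.40
Social Insurance: 5% × $10,540.00 = $527.00
Solidarity Surcharge: 8.3% × $10,540.00 = $874.82
Total withheld: $1,158.19 + $632.40 + $527.00 + $874.82 = $3,192.41
Net pay: $10,540.00 − $3,192.41 = $7,347.59

$7,347.59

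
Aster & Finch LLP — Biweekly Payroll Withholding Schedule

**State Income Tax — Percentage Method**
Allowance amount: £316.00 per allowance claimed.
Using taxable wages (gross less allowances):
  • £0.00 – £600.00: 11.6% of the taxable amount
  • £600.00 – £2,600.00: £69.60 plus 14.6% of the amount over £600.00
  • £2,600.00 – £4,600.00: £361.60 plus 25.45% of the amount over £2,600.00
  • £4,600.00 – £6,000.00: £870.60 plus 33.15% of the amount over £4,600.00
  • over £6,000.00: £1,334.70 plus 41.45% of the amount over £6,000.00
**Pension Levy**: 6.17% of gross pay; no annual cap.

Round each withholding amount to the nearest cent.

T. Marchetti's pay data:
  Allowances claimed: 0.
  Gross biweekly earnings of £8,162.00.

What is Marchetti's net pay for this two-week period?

£5,427.55

State Income Tax: taxable = £8,162.00
  £1,334.70 + 41.45% × (£8,162.00 − £6,000.00) = £1,334.70 + 41.45% × £2,162.00 = £2,230.85
Pension Levy: 6.17% × £8,162.00 = £503.60
Total withheld: £2,230.85 + £503.60 = £2,734.45
Net pay: £8,162.00 − £2,734.45 = £5,427.55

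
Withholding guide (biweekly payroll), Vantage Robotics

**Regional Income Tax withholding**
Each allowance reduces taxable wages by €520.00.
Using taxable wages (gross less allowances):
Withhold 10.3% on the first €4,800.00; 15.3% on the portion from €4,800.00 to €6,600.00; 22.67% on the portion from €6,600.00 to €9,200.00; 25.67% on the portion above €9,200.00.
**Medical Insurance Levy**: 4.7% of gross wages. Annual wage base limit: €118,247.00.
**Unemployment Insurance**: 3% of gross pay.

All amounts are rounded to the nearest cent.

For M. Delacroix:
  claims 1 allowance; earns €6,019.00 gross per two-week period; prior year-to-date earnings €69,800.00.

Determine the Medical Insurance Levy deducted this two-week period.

Medical Insurance Levy: 4.7% × €6,019.00 = €282.89

€282.89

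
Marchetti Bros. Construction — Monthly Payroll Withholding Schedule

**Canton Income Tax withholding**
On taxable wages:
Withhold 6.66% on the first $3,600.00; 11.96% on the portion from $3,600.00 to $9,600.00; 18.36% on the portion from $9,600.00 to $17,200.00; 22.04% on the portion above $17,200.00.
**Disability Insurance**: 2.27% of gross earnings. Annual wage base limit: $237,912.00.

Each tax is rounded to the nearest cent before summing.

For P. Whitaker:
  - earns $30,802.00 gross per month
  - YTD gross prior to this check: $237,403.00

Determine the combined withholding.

Canton Income Tax: taxable = $30,802.00
  $2,352.72 + 22.04% × ($30,802.00 − $17,200.00) = $2,352.72 + 22.04% × $13,602.00 = $5,350.60
Disability Insurance: cap $237,912.00 − YTD $237,403.00 = $509.00 subject; 2.27% × $509.00 = $11.55
Total: $5,350.60 + $11.55 = $5,362.15

$5,362.15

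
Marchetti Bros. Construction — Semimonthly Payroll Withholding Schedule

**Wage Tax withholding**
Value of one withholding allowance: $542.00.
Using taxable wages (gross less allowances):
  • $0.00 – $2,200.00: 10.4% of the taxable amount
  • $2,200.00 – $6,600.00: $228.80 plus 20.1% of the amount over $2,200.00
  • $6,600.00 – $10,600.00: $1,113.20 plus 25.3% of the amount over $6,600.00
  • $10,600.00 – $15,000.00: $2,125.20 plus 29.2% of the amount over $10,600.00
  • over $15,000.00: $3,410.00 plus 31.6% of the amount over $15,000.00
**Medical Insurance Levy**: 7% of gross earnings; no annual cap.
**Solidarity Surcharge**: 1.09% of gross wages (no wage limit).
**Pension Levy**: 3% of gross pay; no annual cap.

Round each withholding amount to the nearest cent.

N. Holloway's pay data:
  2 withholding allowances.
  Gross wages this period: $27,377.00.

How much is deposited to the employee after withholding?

$17,362.30

Wage Tax: taxable = $27,377.00 − 2×$542.00 = $26,293.00
  $3,410.00 + 31.6% × ($26,293.00 − $15,000.00) = $3,410.00 + 31.6% × $11,293.00 = $6,978.59
Medical Insurance Levy: 7% × $27,377.00 = $1,916.39
Solidarity Surcharge: 1.09% × $27,377.00 = $298.41
Pension Levy: 3% × $27,377.00 = $821.31
Total withheld: $6,978.59 + $1,916.39 + $298.41 + $821.31 = $10,014.70
Net pay: $27,377.00 − $10,014.70 = $17,362.30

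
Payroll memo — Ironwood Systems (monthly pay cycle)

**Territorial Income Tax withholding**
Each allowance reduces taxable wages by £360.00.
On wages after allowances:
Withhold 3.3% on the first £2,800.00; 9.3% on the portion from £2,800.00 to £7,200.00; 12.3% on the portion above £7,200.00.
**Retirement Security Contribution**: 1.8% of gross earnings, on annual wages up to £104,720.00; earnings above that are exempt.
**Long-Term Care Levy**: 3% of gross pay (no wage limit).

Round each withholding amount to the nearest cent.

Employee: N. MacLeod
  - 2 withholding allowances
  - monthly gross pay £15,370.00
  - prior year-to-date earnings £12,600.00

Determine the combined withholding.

Territorial Income Tax: taxable = £15,370.00 − 2×£360.00 = £14,650.00
  £501.60 + 12.3% × (£14,650.00 − £7,200.00) = £501.60 + 12.3% × £7,450.00 = £1,417.95
Retirement Security Contribution: 1.8% × £15,370.00 = £276.66
Long-Term Care Levy: 3% × £15,370.00 = £461.10
Total: £1,417.95 + £276.66 + £461.10 = £2,155.71

£2,155.71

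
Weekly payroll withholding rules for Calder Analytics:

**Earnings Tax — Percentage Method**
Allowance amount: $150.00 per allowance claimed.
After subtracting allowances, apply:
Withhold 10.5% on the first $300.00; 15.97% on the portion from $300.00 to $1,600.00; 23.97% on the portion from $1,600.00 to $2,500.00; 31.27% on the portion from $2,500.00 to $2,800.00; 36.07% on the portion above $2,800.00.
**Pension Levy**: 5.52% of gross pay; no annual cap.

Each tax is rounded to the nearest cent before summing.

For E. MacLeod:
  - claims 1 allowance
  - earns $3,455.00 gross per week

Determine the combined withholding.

$921.52

Earnings Tax: taxable = $3,455.00 − 1×$150.00 = $3,305.00
  $548.65 + 36.07% × ($3,305.00 − $2,800.00) = $548.65 + 36.07% × $505.00 = $730.80
Pension Levy: 5.52% × $3,455.00 = $190.72
Total: $730.80 + $190.72 = $921.52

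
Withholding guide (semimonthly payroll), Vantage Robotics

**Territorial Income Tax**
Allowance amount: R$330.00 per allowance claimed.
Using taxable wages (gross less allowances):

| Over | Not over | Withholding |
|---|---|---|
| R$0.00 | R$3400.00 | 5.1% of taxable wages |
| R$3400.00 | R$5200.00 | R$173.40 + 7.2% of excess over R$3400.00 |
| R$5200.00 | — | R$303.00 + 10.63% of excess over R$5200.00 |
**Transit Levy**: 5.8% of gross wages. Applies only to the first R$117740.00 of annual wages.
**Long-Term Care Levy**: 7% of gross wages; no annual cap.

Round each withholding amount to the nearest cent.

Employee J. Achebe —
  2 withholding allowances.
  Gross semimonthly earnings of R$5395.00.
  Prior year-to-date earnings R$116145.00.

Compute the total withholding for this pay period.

R$739.68

Territorial Income Tax: taxable = R$5395.00 − 2×R$330.00 = R$4735.00
  R$173.40 + 7.2% × (R$4735.00 − R$3400.00) = R$173.40 + 7.2% × R$1335.00 = R$269.52
Transit Levy: cap R$117740.00 − YTD R$116145.00 = R$1595.00 subject; 5.8% × R$1595.00 = R$92.51
Long-Term Care Levy: 7% × R$5395.00 = R$377.65
Total: R$269.52 + R$92.51 + R$377.65 = R$739.68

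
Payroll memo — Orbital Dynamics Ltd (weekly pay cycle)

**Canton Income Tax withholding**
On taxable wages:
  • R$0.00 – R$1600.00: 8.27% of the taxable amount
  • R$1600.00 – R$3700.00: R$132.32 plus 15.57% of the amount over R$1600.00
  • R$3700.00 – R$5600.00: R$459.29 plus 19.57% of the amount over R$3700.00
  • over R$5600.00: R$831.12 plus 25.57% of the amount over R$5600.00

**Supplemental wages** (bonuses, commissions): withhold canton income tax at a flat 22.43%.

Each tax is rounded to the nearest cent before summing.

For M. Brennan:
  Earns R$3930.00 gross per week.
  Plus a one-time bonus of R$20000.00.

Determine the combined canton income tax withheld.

R$4990.30

Canton Income Tax: taxable = R$3930.00
  R$459.29 + 19.57% × (R$3930.00 − R$3700.00) = R$459.29 + 19.57% × R$230.00 = R$504.30
Supplemental (22.43% flat on bonus): 22.43% × R$20000.00 = R$4486.00
Total canton income tax: R$504.30 + R$4486.00 = R$4990.30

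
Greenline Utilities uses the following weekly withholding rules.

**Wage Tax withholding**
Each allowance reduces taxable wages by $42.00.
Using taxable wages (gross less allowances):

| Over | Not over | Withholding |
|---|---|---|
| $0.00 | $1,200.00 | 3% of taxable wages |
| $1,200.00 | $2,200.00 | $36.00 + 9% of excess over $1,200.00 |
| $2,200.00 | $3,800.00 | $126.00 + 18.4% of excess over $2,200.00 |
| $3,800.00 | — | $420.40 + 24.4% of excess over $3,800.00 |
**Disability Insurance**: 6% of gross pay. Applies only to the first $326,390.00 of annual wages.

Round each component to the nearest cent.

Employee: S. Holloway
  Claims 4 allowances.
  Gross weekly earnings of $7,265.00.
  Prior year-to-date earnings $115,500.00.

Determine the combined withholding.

Wage Tax: taxable = $7,265.00 − 4×$42.00 = $7,097.00
  $420.40 + 24.4% × ($7,097.00 − $3,800.00) = $420.40 + 24.4% × $3,297.00 = $1,224.87
Disability Insurance: 6% × $7,265.00 = $435.90
Total: $1,224.87 + $435.90 = $1,660.77

$1,660.77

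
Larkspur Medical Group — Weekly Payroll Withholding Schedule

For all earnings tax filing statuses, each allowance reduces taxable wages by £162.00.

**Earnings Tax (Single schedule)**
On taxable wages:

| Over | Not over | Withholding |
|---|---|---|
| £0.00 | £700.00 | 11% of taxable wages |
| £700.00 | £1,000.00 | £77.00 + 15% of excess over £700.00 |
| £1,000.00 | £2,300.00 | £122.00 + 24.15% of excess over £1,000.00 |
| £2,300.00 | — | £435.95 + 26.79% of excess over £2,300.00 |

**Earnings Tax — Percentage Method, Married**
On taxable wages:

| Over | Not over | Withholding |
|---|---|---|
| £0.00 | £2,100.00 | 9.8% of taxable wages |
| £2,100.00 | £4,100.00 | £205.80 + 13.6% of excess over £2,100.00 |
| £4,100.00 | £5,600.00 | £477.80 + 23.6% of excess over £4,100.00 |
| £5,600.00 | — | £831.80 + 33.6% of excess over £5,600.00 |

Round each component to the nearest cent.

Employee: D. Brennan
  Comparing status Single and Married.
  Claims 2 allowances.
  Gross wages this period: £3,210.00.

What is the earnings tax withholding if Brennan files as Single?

£592.94

Earnings Tax (Single): taxable = £3,210.00 − 2×£162.00 = £2,886.00
  £435.95 + 26.79% × (£2,886.00 − £2,300.00) = £435.95 + 26.79% × £586.00 = £592.94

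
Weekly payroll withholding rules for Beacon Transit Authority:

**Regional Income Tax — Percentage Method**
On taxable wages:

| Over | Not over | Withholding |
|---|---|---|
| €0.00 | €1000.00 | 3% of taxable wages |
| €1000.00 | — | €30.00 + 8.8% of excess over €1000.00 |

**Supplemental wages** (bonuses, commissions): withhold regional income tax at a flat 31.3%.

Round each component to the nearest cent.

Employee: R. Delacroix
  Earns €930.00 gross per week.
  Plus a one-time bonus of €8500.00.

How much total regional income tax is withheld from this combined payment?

Regional Income Tax: taxable = €930.00
  3% × €930.00 = €27.90
Supplemental (31.3% flat on bonus): 31.3% × €8500.00 = €2660.50
Total regional income tax: €27.90 + €2660.50 = €2688.40

€2688.40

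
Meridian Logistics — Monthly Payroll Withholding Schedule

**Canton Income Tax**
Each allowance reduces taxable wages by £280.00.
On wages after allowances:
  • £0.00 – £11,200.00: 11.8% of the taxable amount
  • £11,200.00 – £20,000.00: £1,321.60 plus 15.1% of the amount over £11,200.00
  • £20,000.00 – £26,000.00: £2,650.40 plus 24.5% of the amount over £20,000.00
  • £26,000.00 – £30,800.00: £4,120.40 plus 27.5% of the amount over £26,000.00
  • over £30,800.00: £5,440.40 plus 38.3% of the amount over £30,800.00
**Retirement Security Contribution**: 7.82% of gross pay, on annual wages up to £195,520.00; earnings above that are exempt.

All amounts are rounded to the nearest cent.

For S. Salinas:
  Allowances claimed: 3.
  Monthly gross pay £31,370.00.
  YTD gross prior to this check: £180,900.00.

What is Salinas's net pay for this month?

Canton Income Tax: taxable = £31,370.00 − 3×£280.00 = £30,530.00
  £4,120.40 + 27.5% × (£30,530.00 − £26,000.00) = £4,120.40 + 27.5% × £4,530.00 = £5,366.15
Retirement Security Contribution: cap £195,520.00 − YTD £180,900.00 = £14,620.00 subject; 7.82% × £14,620.00 = £1,143.28
Total withheld: £5,366.15 + £1,143.28 = £6,509.43
Net pay: £31,370.00 − £6,509.43 = £24,860.57

£24,860.57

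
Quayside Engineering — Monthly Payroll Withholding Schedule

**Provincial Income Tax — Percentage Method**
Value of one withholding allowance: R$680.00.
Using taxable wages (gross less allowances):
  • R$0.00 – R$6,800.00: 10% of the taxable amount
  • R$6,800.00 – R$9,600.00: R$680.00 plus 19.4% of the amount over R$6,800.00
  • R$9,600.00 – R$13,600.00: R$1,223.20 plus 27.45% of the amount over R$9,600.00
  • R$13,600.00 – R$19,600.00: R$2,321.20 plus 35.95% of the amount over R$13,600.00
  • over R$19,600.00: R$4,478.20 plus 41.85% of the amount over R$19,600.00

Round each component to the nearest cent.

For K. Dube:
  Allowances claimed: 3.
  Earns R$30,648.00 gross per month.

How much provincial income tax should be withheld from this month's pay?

R$8,248.05

Provincial Income Tax: taxable = R$30,648.00 − 3×R$680.00 = R$28,608.00
  R$4,478.20 + 41.85% × (R$28,608.00 − R$19,600.00) = R$4,478.20 + 41.85% × R$9,008.00 = R$8,248.05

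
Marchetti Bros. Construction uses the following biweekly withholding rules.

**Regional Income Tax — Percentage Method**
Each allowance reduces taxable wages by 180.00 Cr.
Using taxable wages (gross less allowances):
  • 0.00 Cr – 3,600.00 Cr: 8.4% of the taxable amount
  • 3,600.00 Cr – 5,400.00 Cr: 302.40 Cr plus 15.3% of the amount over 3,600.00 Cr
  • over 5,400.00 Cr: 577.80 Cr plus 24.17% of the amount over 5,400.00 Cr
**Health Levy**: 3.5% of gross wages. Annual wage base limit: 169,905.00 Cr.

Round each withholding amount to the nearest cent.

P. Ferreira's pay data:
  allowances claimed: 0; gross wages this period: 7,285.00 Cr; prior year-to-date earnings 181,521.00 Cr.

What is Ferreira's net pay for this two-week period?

6,251.60 Cr

Regional Income Tax: taxable = 7,285.00 Cr
  577.80 Cr + 24.17% × (7,285.00 Cr − 5,400.00 Cr) = 577.80 Cr + 24.17% × 1,885.00 Cr = 1,033.40 Cr
Health Levy: YTD 181,521.00 Cr ≥ cap 169,905.00 Cr → 0.00 Cr
Total withheld: 1,033.40 Cr + 0.00 Cr = 1,033.40 Cr
Net pay: 7,285.00 Cr − 1,033.40 Cr = 6,251.60 Cr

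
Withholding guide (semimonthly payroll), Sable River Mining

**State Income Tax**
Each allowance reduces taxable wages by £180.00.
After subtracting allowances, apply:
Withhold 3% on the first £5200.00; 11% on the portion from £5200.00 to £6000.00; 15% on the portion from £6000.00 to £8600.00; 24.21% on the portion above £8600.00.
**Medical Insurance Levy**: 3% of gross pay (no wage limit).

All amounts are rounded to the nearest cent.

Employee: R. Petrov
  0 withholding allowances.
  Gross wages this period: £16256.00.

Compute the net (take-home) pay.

State Income Tax: taxable = £16256.00
  £634.00 + 24.21% × (£16256.00 − £8600.00) = £634.00 + 24.21% × £7656.00 = £2487.52
Medical Insurance Levy: 3% × £16256.00 = £487.68
Total withheld: £2487.52 + £487.68 = £2975.20
Net pay: £16256.00 − £2975.20 = £13280.80

£13280.80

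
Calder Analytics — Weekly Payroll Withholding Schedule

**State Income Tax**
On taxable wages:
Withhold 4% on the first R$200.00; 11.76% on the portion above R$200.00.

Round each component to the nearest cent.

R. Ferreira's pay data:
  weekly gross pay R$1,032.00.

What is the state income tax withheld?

R$105.84

State Income Tax: taxable = R$1,032.00
  R$8.00 + 11.76% × (R$1,032.00 − R$200.00) = R$8.00 + 11.76% × R$832.00 = R$105.84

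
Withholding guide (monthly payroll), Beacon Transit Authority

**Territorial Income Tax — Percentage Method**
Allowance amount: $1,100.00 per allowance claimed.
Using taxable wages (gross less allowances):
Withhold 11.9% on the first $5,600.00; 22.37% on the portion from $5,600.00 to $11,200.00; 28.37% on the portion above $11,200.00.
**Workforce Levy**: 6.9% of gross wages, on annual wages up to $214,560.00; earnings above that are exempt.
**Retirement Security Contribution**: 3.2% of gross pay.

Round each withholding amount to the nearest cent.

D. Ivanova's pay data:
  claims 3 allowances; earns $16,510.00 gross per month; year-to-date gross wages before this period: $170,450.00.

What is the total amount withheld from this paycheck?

$4,156.87

Territorial Income Tax: taxable = $16,510.00 − 3×$1,100.00 = $13,210.00
  $1,919.12 + 28.37% × ($13,210.00 − $11,200.00) = $1,919.12 + 28.37% × $2,010.00 = $2,489.36
Workforce Levy: 6.9% × $16,510.00 = $1,139.19
Retirement Security Contribution: 3.2% × $16,510.00 = $528.32
Total: $2,489.36 + $1,139.19 + $528.32 = $4,156.87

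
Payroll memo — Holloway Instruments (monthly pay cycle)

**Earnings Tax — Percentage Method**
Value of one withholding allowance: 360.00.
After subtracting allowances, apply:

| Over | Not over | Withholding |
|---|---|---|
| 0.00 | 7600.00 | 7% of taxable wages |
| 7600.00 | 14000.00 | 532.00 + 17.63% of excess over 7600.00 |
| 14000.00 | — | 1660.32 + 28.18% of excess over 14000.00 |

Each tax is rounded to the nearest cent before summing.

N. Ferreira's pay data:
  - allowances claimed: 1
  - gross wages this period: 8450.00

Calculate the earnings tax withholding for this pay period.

Earnings Tax: taxable = 8450.00 − 1×360.00 = 8090.00
  532.00 + 17.63% × (8090.00 − 7600.00) = 532.00 + 17.63% × 490.00 = 618.39

618.39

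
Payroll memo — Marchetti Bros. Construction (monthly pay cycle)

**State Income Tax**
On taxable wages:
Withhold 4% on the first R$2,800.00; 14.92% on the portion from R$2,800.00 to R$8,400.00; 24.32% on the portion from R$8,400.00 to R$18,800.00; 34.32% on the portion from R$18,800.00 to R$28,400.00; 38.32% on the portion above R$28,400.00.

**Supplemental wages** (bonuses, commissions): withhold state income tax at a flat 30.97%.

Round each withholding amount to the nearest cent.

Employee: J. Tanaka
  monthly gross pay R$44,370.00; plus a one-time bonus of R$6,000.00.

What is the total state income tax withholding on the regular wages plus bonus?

State Income Tax: taxable = R$44,370.00
  R$6,771.52 + 38.32% × (R$44,370.00 − R$28,400.00) = R$6,771.52 + 38.32% × R$15,970.00 = R$12,891.22
Supplemental (30.97% flat on bonus): 30.97% × R$6,000.00 = R$1,858.20
Total state income tax: R$12,891.22 + R$1,858.20 = R$14,749.42

R$14,749.42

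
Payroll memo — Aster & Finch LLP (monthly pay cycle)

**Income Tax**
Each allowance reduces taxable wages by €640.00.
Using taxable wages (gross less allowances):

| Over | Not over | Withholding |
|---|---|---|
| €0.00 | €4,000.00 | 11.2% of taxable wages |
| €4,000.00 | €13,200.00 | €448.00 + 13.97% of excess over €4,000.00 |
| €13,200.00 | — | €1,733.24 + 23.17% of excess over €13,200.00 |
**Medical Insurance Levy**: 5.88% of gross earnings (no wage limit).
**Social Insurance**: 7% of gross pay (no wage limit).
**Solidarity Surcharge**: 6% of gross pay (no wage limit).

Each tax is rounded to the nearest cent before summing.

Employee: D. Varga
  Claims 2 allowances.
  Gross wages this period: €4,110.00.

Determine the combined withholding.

Income Tax: taxable = €4,110.00 − 2×€640.00 = €2,830.00
  11.2% × €2,830.00 = €316.96
Medical Insurance Levy: 5.88% × €4,110.00 = €241.67
Social Insurance: 7% × €4,110.00 = €287.70
Solidarity Surcharge: 6% × €4,110.00 = €246.60
Total: €316.96 + €241.67 + €287.70 + €246.60 = €1,092.93

€1,092.93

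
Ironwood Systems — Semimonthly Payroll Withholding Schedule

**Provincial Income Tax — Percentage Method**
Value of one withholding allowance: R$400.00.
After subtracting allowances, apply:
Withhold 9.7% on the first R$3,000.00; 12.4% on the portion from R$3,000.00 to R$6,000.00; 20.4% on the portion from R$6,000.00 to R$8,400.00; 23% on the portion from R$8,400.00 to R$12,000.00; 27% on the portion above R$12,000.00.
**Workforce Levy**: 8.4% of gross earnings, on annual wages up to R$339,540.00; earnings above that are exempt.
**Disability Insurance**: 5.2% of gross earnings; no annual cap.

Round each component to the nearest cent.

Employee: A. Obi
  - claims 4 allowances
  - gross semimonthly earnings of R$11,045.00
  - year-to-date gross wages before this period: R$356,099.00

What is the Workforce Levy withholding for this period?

R$0.00

Workforce Levy: YTD R$356,099.00 ≥ cap R$339,540.00 → R$0.00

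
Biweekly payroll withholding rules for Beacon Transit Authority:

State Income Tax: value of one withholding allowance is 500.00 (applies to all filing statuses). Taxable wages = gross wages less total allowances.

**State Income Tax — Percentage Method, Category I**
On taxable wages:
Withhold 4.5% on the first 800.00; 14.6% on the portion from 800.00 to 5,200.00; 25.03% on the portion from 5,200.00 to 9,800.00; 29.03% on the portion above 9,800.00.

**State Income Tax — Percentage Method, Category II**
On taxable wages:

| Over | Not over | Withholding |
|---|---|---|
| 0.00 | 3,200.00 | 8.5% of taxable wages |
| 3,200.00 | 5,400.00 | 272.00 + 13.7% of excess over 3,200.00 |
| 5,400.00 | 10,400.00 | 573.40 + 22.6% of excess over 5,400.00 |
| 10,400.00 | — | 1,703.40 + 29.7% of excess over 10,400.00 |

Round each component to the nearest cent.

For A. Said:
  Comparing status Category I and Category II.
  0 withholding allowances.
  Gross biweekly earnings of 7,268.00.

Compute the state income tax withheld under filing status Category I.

State Income Tax (Category I): taxable = 7,268.00
  678.40 + 25.03% × (7,268.00 − 5,200.00) = 678.40 + 25.03% × 2,068.00 = 1,196.02

1,196.02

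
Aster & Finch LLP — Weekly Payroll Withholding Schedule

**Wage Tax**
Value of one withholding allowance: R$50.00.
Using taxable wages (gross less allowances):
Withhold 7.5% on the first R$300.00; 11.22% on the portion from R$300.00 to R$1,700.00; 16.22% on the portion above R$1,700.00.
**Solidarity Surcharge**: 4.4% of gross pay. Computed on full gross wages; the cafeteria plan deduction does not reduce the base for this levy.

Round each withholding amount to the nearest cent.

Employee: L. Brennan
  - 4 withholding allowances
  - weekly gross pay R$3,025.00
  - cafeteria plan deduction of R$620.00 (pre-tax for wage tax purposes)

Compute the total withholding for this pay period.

R$394.59

Wage Tax: taxable = R$3,025.00 − R$620.00 − 4×R$50.00 = R$2,205.00
  R$179.58 + 16.22% × (R$2,205.00 − R$1,700.00) = R$179.58 + 16.22% × R$505.00 = R$261.49
Solidarity Surcharge: 4.4% × R$3,025.00 = R$133.10
Total: R$261.49 + R$133.10 = R$394.59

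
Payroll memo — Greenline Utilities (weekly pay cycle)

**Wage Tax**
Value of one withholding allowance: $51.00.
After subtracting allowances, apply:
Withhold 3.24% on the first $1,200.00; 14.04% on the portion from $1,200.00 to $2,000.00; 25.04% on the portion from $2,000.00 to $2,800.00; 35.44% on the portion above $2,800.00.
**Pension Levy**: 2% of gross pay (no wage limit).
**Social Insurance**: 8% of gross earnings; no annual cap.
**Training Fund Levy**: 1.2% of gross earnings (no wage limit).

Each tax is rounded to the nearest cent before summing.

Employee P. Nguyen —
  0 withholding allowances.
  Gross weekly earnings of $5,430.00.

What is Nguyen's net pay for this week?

Wage Tax: taxable = $5,430.00
  $351.52 + 35.44% × ($5,430.00 − $2,800.00) = $351.52 + 35.44% × $2,630.00 = $1,283.59
Pension Levy: 2% × $5,430.00 = $108.60
Social Insurance: 8% × $5,430.00 = $434.40
Training Fund Levy: 1.2% × $5,430.00 = $65.16
Total withheld: $1,283.59 + $108.60 + $434.40 + $65.16 = $1,891.75
Net pay: $5,430.00 − $1,891.75 = $3,538.25

$3,538.25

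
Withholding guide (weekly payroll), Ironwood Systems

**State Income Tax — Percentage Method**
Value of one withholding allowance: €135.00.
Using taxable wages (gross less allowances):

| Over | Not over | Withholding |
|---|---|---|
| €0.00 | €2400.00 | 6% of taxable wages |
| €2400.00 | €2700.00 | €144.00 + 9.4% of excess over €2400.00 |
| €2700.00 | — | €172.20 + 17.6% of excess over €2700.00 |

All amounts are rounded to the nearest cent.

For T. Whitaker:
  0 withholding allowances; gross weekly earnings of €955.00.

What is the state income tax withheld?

State Income Tax: taxable = €955.00
  6% × €955.00 = €57.30

€57.30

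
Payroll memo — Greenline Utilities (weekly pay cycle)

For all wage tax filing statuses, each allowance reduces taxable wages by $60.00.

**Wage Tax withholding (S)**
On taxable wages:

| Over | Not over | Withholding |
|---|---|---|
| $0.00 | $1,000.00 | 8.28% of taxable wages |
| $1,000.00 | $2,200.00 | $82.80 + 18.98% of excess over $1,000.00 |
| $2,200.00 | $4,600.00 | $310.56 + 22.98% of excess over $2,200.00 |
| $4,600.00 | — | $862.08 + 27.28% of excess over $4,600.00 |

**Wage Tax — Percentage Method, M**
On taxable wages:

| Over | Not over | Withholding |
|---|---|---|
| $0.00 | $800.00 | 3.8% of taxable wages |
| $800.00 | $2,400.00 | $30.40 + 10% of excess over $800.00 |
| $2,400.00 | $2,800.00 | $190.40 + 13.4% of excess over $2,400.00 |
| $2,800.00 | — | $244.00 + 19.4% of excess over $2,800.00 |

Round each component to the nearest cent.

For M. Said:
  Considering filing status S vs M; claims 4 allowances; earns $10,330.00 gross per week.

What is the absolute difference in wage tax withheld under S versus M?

Wage Tax (S): taxable = $10,330.00 − 4×$60.00 = $10,090.00
  $862.08 + 27.28% × ($10,090.00 − $4,600.00) = $862.08 + 27.28% × $5,490.00 = $2,359.75
Wage Tax (M): taxable = $10,330.00 − 4×$60.00 = $10,090.00
  $244.00 + 19.4% × ($10,090.00 − $2,800.00) = $244.00 + 19.4% × $7,290.00 = $1,658.26
Difference: |$2,359.75 − $1,658.26| = $701.49 (higher under S)

$701.49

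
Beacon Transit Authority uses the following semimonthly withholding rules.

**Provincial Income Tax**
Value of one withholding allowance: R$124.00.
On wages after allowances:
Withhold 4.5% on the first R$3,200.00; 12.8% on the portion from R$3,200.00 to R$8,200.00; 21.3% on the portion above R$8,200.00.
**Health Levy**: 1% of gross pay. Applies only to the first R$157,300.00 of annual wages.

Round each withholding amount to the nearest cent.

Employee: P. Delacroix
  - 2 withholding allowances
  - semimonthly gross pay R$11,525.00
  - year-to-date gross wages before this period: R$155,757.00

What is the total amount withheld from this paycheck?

R$1,454.83

Provincial Income Tax: taxable = R$11,525.00 − 2×R$124.00 = R$11,277.00
  R$784.00 + 21.3% × (R$11,277.00 − R$8,200.00) = R$784.00 + 21.3% × R$3,077.00 = R$1,439.40
Health Levy: cap R$157,300.00 − YTD R$155,757.00 = R$1,543.00 subject; 1% × R$1,543.00 = R$15.43
Total: R$1,439.40 + R$15.43 = R$1,454.83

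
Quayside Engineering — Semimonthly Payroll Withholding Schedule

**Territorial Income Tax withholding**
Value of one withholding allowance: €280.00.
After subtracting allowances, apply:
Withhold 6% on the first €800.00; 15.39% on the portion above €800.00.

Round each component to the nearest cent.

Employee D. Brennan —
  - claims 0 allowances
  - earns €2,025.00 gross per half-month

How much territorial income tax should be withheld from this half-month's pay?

Territorial Income Tax: taxable = €2,025.00
  €48.00 + 15.39% × (€2,025.00 − €800.00) = €48.00 + 15.39% × €1,225.00 = €236.53

€236.53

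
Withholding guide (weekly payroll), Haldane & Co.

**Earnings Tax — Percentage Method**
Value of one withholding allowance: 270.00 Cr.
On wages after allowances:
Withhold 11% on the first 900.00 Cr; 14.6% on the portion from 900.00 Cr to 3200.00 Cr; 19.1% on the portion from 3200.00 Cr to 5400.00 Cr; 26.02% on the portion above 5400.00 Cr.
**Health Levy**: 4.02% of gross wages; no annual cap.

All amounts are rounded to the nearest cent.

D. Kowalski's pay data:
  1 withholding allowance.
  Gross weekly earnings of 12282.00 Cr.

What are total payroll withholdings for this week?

3069.18 Cr

Earnings Tax: taxable = 12282.00 Cr − 1×270.00 Cr = 12012.00 Cr
  855.00 Cr + 26.02% × (12012.00 Cr − 5400.00 Cr) = 855.00 Cr + 26.02% × 6612.00 Cr = 2575.44 Cr
Health Levy: 4.02% × 12282.00 Cr = 493.74 Cr
Total: 2575.44 Cr + 493.74 Cr = 3069.18 Cr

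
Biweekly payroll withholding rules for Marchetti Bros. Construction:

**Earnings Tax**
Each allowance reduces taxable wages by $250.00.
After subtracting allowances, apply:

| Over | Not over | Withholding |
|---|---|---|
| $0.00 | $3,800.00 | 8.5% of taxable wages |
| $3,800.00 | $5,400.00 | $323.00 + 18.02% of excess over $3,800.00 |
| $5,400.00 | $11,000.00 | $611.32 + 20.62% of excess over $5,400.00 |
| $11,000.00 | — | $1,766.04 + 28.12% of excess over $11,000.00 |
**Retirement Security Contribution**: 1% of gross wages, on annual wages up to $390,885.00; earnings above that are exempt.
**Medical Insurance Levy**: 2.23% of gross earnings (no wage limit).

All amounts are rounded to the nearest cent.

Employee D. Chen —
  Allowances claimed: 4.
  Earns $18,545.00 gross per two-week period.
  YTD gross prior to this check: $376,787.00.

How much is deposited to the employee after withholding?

$14,383.98

Earnings Tax: taxable = $18,545.00 − 4×$250.00 = $17,545.00
  $1,766.04 + 28.12% × ($17,545.00 − $11,000.00) = $1,766.04 + 28.12% × $6,545.00 = $3,606.49
Retirement Security Contribution: cap $390,885.00 − YTD $376,787.00 = $14,098.00 subject; 1% × $14,098.00 = $140.98
Medical Insurance Levy: 2.23% × $18,545.00 = $413.55
Total withheld: $3,606.49 + $140.98 + $413.55 = $4,161.02
Net pay: $18,545.00 − $4,161.02 = $14,383.98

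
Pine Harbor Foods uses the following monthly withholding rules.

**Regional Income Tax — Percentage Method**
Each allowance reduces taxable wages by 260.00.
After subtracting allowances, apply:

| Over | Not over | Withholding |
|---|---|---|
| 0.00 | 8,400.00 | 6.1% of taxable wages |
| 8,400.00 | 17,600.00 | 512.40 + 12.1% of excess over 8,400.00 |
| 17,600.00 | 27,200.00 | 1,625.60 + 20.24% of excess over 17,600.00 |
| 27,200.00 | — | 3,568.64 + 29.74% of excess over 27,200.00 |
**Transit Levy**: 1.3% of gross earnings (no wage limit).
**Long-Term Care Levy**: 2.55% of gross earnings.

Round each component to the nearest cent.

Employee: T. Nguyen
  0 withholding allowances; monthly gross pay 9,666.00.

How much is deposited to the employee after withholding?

8,628.27

Regional Income Tax: taxable = 9,666.00
  512.40 + 12.1% × (9,666.00 − 8,400.00) = 512.40 + 12.1% × 1,266.00 = 665.59
Transit Levy: 1.3% × 9,666.00 = 125.66
Long-Term Care Levy: 2.55% × 9,666.00 = 246.48
Total withheld: 665.59 + 125.66 + 246.48 = 1,037.73
Net pay: 9,666.00 − 1,037.73 = 8,628.27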